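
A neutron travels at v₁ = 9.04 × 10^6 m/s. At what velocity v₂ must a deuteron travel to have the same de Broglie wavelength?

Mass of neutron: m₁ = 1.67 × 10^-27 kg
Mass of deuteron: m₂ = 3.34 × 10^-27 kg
v₂ = 4.52 × 10^6 m/s

For equal de Broglie wavelengths: λ₁ = λ₂

h/(m₁v₁) = h/(m₂v₂)
m₁v₁ = m₂v₂
v₂ = v₁ · (m₁/m₂)

v₂ = 9.04 × 10^6 m/s × (1.67 × 10^-27 kg / 3.34 × 10^-27 kg)
v₂ = 4.52 × 10^6 m/s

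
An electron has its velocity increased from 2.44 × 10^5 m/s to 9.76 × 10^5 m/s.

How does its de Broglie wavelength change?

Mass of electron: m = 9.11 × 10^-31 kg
The wavelength decreases by a factor of 4.

Using λ = h/(mv):

Initial wavelength: λ₁ = h/(mv₁) = 2.98 × 10^-9 m
Final wavelength: λ₂ = h/(mv₂) = 7.45 × 10^-10 m

Since λ ∝ 1/v, when velocity increases by a factor of 4, the wavelength decreases by a factor of 4.

λ₂/λ₁ = v₁/v₂ = 1/4

The wavelength decreases by a factor of 4.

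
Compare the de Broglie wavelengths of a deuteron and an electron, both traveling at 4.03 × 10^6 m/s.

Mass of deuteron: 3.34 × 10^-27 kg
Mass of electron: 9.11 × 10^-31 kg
The electron has the longer wavelength.

Using λ = h/(mv), since both particles have the same velocity, the wavelength depends only on mass.

For deuteron: λ₁ = h/(m₁v) = 4.92 × 10^-14 m
For electron: λ₂ = h/(m₂v) = 1.80 × 10^-10 m

Since λ ∝ 1/m at constant velocity, the lighter particle has the longer wavelength.

The electron has the longer de Broglie wavelength.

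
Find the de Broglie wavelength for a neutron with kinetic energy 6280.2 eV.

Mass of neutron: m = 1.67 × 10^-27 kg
3.61 × 10^-13 m

Using λ = h/√(2mKE):

First convert KE to Joules: KE = 6280.2 eV = 1.006 × 10^-15 J

λ = h/√(2mKE)
λ = (6.626 × 10^-34 J·s) / √(2 × 1.67 × 10^-27 kg × 1.006 × 10^-15 J)
λ = 3.61 × 10^-13 m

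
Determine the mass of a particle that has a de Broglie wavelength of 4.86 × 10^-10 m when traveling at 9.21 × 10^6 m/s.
1.48 × 10^-31 kg

From the de Broglie relation λ = h/(mv), we solve for m:

m = h/(λv)
m = (6.626 × 10^-34 J·s) / (4.86 × 10^-10 m × 9.21 × 10^6 m/s)
m = 1.48 × 10^-31 kg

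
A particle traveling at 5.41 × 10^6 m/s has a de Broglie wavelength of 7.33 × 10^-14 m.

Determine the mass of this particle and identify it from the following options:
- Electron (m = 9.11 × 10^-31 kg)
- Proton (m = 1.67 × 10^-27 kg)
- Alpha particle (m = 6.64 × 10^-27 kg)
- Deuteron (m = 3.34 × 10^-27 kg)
The particle is a proton.

From λ = h/(mv), solve for mass:

m = h/(λv)
m = (6.626 × 10^-34 J·s) / (7.33 × 10^-14 m × 5.41 × 10^6 m/s)
m = 1.67 × 10^-27 kg

Comparing with the listed masses, this is closest to a proton.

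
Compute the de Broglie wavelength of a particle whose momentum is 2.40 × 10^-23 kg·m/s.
2.76 × 10^-11 m

Using the de Broglie relation λ = h/p:

λ = h/p
λ = (6.626 × 10^-34 J·s) / (2.40 × 10^-23 kg·m/s)
λ = 2.76 × 10^-11 m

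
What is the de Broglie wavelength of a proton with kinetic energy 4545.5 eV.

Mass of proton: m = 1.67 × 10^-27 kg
4.25 × 10^-13 m

Using λ = h/√(2mKE):

First convert KE to Joules: KE = 4545.5 eV = 7.283 × 10^-16 J

λ = h/√(2mKE)
λ = (6.626 × 10^-34 J·s) / √(2 × 1.67 × 10^-27 kg × 7.283 × 10^-16 J)
λ = 4.25 × 10^-13 m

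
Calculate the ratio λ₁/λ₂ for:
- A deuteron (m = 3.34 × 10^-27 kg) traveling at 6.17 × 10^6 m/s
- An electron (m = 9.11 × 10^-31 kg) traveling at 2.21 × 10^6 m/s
λ₁/λ₂ = 9.77 × 10^-5

Using λ = h/(mv):

λ₁ = h/(m₁v₁) = 3.22 × 10^-14 m
λ₂ = h/(m₂v₂) = 3.29 × 10^-10 m

Ratio λ₁/λ₂ = (m₂v₂)/(m₁v₁)
         = (9.11 × 10^-31 kg × 2.21 × 10^6 m/s) / (3.34 × 10^-27 kg × 6.17 × 10^6 m/s)
         = 9.77 × 10^-5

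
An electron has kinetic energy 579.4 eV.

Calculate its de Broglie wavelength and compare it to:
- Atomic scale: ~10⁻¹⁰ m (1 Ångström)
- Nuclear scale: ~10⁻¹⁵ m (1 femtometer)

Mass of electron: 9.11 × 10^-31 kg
λ = 5.09 × 10^-11 m, which is between nuclear and atomic scales.

Using λ = h/√(2mKE):

KE = 579.4 eV = 9.283 × 10^-17 J

λ = h/√(2mKE)
λ = (6.626 × 10^-34 J·s) / √(2 × 9.11 × 10^-31 kg × 9.283 × 10^-17 J)
λ = 5.09 × 10^-11 m

Comparison:
- Atomic scale (10⁻¹⁰ m): λ is 0.51× this size
- Nuclear scale (10⁻¹⁵ m): λ is 5.1e+04× this size

The wavelength is between nuclear and atomic scales.

This wavelength is appropriate for probing atomic structure but too large for nuclear physics experiments.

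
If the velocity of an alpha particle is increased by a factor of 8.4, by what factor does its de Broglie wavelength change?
The wavelength decreases by a factor of 8.4.

From λ = h/(mv), the wavelength is inversely proportional to velocity:

λ ∝ 1/v

If v → 8.4v, then λ → λ/8.4

When velocity is increased by a factor of 8.4, the wavelength decreases by a factor of 8.4.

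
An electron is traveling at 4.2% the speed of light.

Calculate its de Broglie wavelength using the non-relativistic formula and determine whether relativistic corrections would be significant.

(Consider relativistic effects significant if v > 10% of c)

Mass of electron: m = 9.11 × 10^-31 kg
No, relativistic corrections are not needed.

Using the non-relativistic de Broglie formula λ = h/(mv):

v = 4.2% × c = 1.259 × 10^7 m/s

λ = h/(mv)
λ = (6.626 × 10^-34 J·s) / (9.11 × 10^-31 kg × 1.259 × 10^7 m/s)
λ = 5.78 × 10^-11 m

Since v = 4.2% of c < 10% of c, relativistic corrections are NOT significant and this non-relativistic result is a good approximation.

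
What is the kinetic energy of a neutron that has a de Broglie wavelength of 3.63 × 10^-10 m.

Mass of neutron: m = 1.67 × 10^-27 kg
9.98 × 10^-22 J (or 6.23 × 10^-3 eV)

From λ = h/√(2mKE), we solve for KE:

λ² = h²/(2mKE)
KE = h²/(2mλ²)
KE = (6.626 × 10^-34 J·s)² / (2 × 1.67 × 10^-27 kg × (3.63 × 10^-10 m)²)
KE = 9.98 × 10^-22 J
KE = 6.23 × 10^-3 eV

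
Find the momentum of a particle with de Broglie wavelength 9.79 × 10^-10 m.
6.77 × 10^-25 kg·m/s

From the de Broglie relation λ = h/p, we solve for p:

p = h/λ
p = (6.626 × 10^-34 J·s) / (9.79 × 10^-10 m)
p = 6.77 × 10^-25 kg·m/s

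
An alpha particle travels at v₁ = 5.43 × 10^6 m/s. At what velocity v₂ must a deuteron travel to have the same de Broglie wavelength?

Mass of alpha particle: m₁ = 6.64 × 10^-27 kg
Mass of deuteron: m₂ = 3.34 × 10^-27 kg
v₂ = 1.08 × 10^7 m/s

For equal de Broglie wavelengths: λ₁ = λ₂

h/(m₁v₁) = h/(m₂v₂)
m₁v₁ = m₂v₂
v₂ = v₁ · (m₁/m₂)

v₂ = 5.43 × 10^6 m/s × (6.64 × 10^-27 kg / 3.34 × 10^-27 kg)
v₂ = 1.08 × 10^7 m/s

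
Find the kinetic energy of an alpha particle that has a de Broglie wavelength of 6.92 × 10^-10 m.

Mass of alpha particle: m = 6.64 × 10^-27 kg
6.90 × 10^-23 J (or 4.31 × 10^-4 eV)

From λ = h/√(2mKE), we solve for KE:

λ² = h²/(2mKE)
KE = h²/(2mλ²)
KE = (6.626 × 10^-34 J·s)² / (2 × 6.64 × 10^-27 kg × (6.92 × 10^-10 m)²)
KE = 6.90 × 10^-23 J
KE = 4.31 × 10^-4 eV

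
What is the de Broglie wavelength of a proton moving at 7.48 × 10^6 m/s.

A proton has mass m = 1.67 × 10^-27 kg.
5.30 × 10^-14 m

Using the de Broglie relation λ = h/(mv):

λ = h/(mv)
λ = (6.626 × 10^-34 J·s) / (1.67 × 10^-27 kg × 7.48 × 10^6 m/s)
λ = 5.30 × 10^-14 m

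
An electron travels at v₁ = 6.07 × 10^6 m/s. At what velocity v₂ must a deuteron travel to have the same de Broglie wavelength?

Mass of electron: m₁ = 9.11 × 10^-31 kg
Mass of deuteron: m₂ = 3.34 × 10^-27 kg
v₂ = 1.66 × 10^3 m/s

For equal de Broglie wavelengths: λ₁ = λ₂

h/(m₁v₁) = h/(m₂v₂)
m₁v₁ = m₂v₂
v₂ = v₁ · (m₁/m₂)

v₂ = 6.07 × 10^6 m/s × (9.11 × 10^-31 kg / 3.34 × 10^-27 kg)
v₂ = 1.66 × 10^3 m/s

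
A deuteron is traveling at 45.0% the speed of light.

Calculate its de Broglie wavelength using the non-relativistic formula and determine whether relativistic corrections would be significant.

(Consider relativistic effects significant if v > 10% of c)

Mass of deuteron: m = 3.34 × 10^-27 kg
Yes, relativistic corrections are needed.

Using the non-relativistic de Broglie formula λ = h/(mv):

v = 45.0% × c = 1.349 × 10^8 m/s

λ = h/(mv)
λ = (6.626 × 10^-34 J·s) / (3.34 × 10^-27 kg × 1.349 × 10^8 m/s)
λ = 1.47 × 10^-15 m

Since v = 45.0% of c > 10% of c, relativistic corrections ARE significant and the actual wavelength would differ from this non-relativistic estimate.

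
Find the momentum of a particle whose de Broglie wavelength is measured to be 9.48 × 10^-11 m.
6.99 × 10^-24 kg·m/s

From the de Broglie relation λ = h/p, we solve for p:

p = h/λ
p = (6.626 × 10^-34 J·s) / (9.48 × 10^-11 m)
p = 6.99 × 10^-24 kg·m/s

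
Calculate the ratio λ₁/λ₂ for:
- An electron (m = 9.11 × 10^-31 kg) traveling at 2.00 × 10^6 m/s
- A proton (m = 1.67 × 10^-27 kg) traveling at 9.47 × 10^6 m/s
λ₁/λ₂ = 8.68 × 10^3

Using λ = h/(mv):

λ₁ = h/(m₁v₁) = 3.64 × 10^-10 m
λ₂ = h/(m₂v₂) = 4.19 × 10^-14 m

Ratio λ₁/λ₂ = (m₂v₂)/(m₁v₁)
         = (1.67 × 10^-27 kg × 9.47 × 10^6 m/s) / (9.11 × 10^-31 kg × 2.00 × 10^6 m/s)
         = 8.68 × 10^3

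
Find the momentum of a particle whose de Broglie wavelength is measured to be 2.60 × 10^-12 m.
2.55 × 10^-22 kg·m/s

From the de Broglie relation λ = h/p, we solve for p:

p = h/λ
p = (6.626 × 10^-34 J·s) / (2.60 × 10^-12 m)
p = 2.55 × 10^-22 kg·m/s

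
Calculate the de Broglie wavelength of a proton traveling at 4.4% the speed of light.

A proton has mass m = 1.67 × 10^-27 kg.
3.01 × 10^-14 m

Using the de Broglie relation λ = h/(mv):

v = 4.4% × c = 1.319 × 10^7 m/s

λ = h/(mv)
λ = (6.626 × 10^-34 J·s) / (1.67 × 10^-27 kg × 1.319 × 10^7 m/s)
λ = 3.01 × 10^-14 m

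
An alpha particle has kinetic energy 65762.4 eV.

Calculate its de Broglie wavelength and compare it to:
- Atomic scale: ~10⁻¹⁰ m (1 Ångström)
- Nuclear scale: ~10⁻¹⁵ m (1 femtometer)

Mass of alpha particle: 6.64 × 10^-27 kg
λ = 5.60 × 10^-14 m, which is between nuclear and atomic scales.

Using λ = h/√(2mKE):

KE = 65762.4 eV = 1.054 × 10^-14 J

λ = h/√(2mKE)
λ = (6.626 × 10^-34 J·s) / √(2 × 6.64 × 10^-27 kg × 1.054 × 10^-14 J)
λ = 5.60 × 10^-14 m

Comparison:
- Atomic scale (10⁻¹⁰ m): λ is 0.00056× this size
- Nuclear scale (10⁻¹⁵ m): λ is 56× this size

The wavelength is between nuclear and atomic scales.

This wavelength is appropriate for probing atomic structure but too large for nuclear physics experiments.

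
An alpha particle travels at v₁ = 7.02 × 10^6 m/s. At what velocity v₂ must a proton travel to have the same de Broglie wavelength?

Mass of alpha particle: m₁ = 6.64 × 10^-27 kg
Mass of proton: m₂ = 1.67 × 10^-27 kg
v₂ = 2.79 × 10^7 m/s

For equal de Broglie wavelengths: λ₁ = λ₂

h/(m₁v₁) = h/(m₂v₂)
m₁v₁ = m₂v₂
v₂ = v₁ · (m₁/m₂)

v₂ = 7.02 × 10^6 m/s × (6.64 × 10^-27 kg / 1.67 × 10^-27 kg)
v₂ = 2.79 × 10^7 m/s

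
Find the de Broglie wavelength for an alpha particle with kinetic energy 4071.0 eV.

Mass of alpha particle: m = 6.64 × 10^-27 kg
2.25 × 10^-13 m

Using λ = h/√(2mKE):

First convert KE to Joules: KE = 4071.0 eV = 6.522 × 10^-16 J

λ = h/√(2mKE)
λ = (6.626 × 10^-34 J·s) / √(2 × 6.64 × 10^-27 kg × 6.522 × 10^-16 J)
λ = 2.25 × 10^-13 m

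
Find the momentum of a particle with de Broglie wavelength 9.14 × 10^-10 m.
7.25 × 10^-25 kg·m/s

From the de Broglie relation λ = h/p, we solve for p:

p = h/λ
p = (6.626 × 10^-34 J·s) / (9.14 × 10^-10 m)
p = 7.25 × 10^-25 kg·m/s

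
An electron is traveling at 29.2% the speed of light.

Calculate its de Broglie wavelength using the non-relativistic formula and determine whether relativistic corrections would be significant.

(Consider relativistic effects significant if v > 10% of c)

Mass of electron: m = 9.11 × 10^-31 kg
Yes, relativistic corrections are needed.

Using the non-relativistic de Broglie formula λ = h/(mv):

v = 29.2% × c = 8.754 × 10^7 m/s

λ = h/(mv)
λ = (6.626 × 10^-34 J·s) / (9.11 × 10^-31 kg × 8.754 × 10^7 m/s)
λ = 8.31 × 10^-12 m

Since v = 29.2% of c > 10% of c, relativistic corrections ARE significant and the actual wavelength would differ from this non-relativistic estimate.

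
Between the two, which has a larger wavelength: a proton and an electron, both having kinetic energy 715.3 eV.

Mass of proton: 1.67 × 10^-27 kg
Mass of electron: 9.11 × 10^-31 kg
The electron has the longer wavelength.

Using λ = h/√(2mKE):

For proton: λ₁ = h/√(2m₁KE) = 1.07 × 10^-12 m
For electron: λ₂ = h/√(2m₂KE) = 4.59 × 10^-11 m

Since λ ∝ 1/√m at constant kinetic energy, the lighter particle has the longer wavelength.

The electron has the longer de Broglie wavelength.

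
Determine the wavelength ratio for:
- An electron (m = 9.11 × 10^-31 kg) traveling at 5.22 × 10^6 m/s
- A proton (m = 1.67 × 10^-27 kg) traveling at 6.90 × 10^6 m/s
λ₁/λ₂ = 2.42 × 10^3

Using λ = h/(mv):

λ₁ = h/(m₁v₁) = 1.39 × 10^-10 m
λ₂ = h/(m₂v₂) = 5.75 × 10^-14 m

Ratio λ₁/λ₂ = (m₂v₂)/(m₁v₁)
         = (1.67 × 10^-27 kg × 6.90 × 10^6 m/s) / (9.11 × 10^-31 kg × 5.22 × 10^6 m/s)
         = 2.42 × 10^3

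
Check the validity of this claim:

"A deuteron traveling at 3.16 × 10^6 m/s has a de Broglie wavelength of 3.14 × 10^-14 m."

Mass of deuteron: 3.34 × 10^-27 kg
False

The claim is incorrect.

Using λ = h/(mv):
λ = (6.626 × 10^-34 J·s) / (3.34 × 10^-27 kg × 3.16 × 10^6 m/s)
λ = 6.28 × 10^-14 m

The actual wavelength differs from the claimed 3.14 × 10^-14 m.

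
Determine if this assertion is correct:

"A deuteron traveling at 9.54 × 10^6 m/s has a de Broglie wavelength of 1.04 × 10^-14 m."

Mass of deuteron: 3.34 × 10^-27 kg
False

The claim is incorrect.

Using λ = h/(mv):
λ = (6.626 × 10^-34 J·s) / (3.34 × 10^-27 kg × 9.54 × 10^6 m/s)
λ = 2.08 × 10^-14 m

The actual wavelength differs from the claimed 1.04 × 10^-14 m.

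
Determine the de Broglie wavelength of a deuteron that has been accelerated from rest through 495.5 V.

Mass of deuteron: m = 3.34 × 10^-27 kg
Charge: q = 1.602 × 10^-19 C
9.10 × 10^-13 m

When a particle is accelerated through voltage V, it gains kinetic energy KE = qV.

The de Broglie wavelength is then λ = h/√(2mqV):

λ = h/√(2mqV)
λ = (6.626 × 10^-34 J·s) / √(2 × 3.34 × 10^-27 kg × 1.602 × 10^-19 C × 495.5 V)
λ = 9.10 × 10^-13 m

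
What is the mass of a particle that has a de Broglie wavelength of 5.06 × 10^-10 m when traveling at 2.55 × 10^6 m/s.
5.14 × 10^-31 kg

From the de Broglie relation λ = h/(mv), we solve for m:

m = h/(λv)
m = (6.626 × 10^-34 J·s) / (5.06 × 10^-10 m × 2.55 × 10^6 m/s)
m = 5.14 × 10^-31 kg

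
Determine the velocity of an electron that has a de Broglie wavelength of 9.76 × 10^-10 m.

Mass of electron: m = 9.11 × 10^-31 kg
7.45 × 10^5 m/s

From the de Broglie relation λ = h/(mv), we solve for v:

v = h/(mλ)
v = (6.626 × 10^-34 J·s) / (9.11 × 10^-31 kg × 9.76 × 10^-10 m)
v = 7.45 × 10^5 m/s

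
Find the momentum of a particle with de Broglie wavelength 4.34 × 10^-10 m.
1.53 × 10^-24 kg·m/s

From the de Broglie relation λ = h/p, we solve for p:

p = h/λ
p = (6.626 × 10^-34 J·s) / (4.34 × 10^-10 m)
p = 1.53 × 10^-24 kg·m/s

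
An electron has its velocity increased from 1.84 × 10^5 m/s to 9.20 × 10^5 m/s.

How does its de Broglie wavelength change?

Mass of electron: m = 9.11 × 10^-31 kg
The wavelength decreases by a factor of 5.

Using λ = h/(mv):

Initial wavelength: λ₁ = h/(mv₁) = 3.95 × 10^-9 m
Final wavelength: λ₂ = h/(mv₂) = 7.91 × 10^-10 m

Since λ ∝ 1/v, when velocity increases by a factor of 5, the wavelength decreases by a factor of 5.

λ₂/λ₁ = v₁/v₂ = 1/5

The wavelength decreases by a factor of 5.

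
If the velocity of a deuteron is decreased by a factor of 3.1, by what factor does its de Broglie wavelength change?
The wavelength increases by a factor of 3.1.

From λ = h/(mv), the wavelength is inversely proportional to velocity:

λ ∝ 1/v

If v → v/3.1, then λ → 3.1λ

When velocity is decreased by a factor of 3.1, the wavelength increases by a factor of 3.1.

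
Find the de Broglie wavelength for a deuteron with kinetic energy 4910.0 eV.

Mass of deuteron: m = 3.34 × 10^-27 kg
2.89 × 10^-13 m

Using λ = h/√(2mKE):

First convert KE to Joules: KE = 4910.0 eV = 7.867 × 10^-16 J

λ = h/√(2mKE)
λ = (6.626 × 10^-34 J·s) / √(2 × 3.34 × 10^-27 kg × 7.867 × 10^-16 J)
λ = 2.89 × 10^-13 m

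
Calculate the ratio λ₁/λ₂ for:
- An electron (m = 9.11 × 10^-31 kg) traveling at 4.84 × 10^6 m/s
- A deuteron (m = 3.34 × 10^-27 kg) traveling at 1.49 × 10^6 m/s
λ₁/λ₂ = 1.13 × 10^3

Using λ = h/(mv):

λ₁ = h/(m₁v₁) = 1.50 × 10^-10 m
λ₂ = h/(m₂v₂) = 1.33 × 10^-13 m

Ratio λ₁/λ₂ = (m₂v₂)/(m₁v₁)
         = (3.34 × 10^-27 kg × 1.49 × 10^6 m/s) / (9.11 × 10^-31 kg × 4.84 × 10^6 m/s)
         = 1.13 × 10^3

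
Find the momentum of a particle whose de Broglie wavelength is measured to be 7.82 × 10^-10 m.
8.47 × 10^-25 kg·m/s

From the de Broglie relation λ = h/p, we solve for p:

p = h/λ
p = (6.626 × 10^-34 J·s) / (7.82 × 10^-10 m)
p = 8.47 × 10^-25 kg·m/s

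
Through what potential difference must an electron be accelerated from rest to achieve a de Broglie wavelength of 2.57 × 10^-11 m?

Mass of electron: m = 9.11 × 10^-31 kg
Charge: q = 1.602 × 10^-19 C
2.28 × 10^3 V

From λ = h/√(2mqV), we solve for V:

λ² = h²/(2mqV)
V = h²/(2mqλ²)
V = (6.626 × 10^-34 J·s)² / (2 × 9.11 × 10^-31 kg × 1.602 × 10^-19 C × (2.57 × 10^-11 m)²)
V = 2.28 × 10^3 V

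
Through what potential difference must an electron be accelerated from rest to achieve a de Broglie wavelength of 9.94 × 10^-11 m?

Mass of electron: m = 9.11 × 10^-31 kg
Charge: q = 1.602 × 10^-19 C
152 V

From λ = h/√(2mqV), we solve for V:

λ² = h²/(2mqV)
V = h²/(2mqλ²)
V = (6.626 × 10^-34 J·s)² / (2 × 9.11 × 10^-31 kg × 1.602 × 10^-19 C × (9.94 × 10^-11 m)²)
V = 152 V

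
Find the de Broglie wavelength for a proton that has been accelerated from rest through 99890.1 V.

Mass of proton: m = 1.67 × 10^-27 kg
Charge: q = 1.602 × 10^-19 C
9.06 × 10^-14 m

When a particle is accelerated through voltage V, it gains kinetic energy KE = qV.

The de Broglie wavelength is then λ = h/√(2mqV):

λ = h/√(2mqV)
λ = (6.626 × 10^-34 J·s) / √(2 × 1.67 × 10^-27 kg × 1.602 × 10^-19 C × 99890.1 V)
λ = 9.06 × 10^-14 m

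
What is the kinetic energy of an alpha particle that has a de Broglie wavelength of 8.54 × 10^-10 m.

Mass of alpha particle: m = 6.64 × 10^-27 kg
4.53 × 10^-23 J (or 2.83 × 10^-4 eV)

From λ = h/√(2mKE), we solve for KE:

λ² = h²/(2mKE)
KE = h²/(2mλ²)
KE = (6.626 × 10^-34 J·s)² / (2 × 6.64 × 10^-27 kg × (8.54 × 10^-10 m)²)
KE = 4.53 × 10^-23 J
KE = 2.83 × 10^-4 eV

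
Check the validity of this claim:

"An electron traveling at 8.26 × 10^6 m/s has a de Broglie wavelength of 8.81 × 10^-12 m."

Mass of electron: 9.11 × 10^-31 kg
False

The claim is incorrect.

Using λ = h/(mv):
λ = (6.626 × 10^-34 J·s) / (9.11 × 10^-31 kg × 8.26 × 10^6 m/s)
λ = 8.81 × 10^-11 m

The actual wavelength differs from the claimed 8.81 × 10^-12 m.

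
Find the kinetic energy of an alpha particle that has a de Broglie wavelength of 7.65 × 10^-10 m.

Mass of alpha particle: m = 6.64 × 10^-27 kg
5.65 × 10^-23 J (or 3.53 × 10^-4 eV)

From λ = h/√(2mKE), we solve for KE:

λ² = h²/(2mKE)
KE = h²/(2mλ²)
KE = (6.626 × 10^-34 J·s)² / (2 × 6.64 × 10^-27 kg × (7.65 × 10^-10 m)²)
KE = 5.65 × 10^-23 J
KE = 3.53 × 10^-4 eV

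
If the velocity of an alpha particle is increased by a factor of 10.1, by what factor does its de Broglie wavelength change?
The wavelength decreases by a factor of 10.1.

From λ = h/(mv), the wavelength is inversely proportional to velocity:

λ ∝ 1/v

If v → 10.1v, then λ → λ/10.1

When velocity is increased by a factor of 10.1, the wavelength decreases by a factor of 10.1.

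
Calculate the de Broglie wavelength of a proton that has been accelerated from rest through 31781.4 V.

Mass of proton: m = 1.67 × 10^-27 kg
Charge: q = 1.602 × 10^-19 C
1.61 × 10^-13 m

When a particle is accelerated through voltage V, it gains kinetic energy KE = qV.

The de Broglie wavelength is then λ = h/√(2mqV):

λ = h/√(2mqV)
λ = (6.626 × 10^-34 J·s) / √(2 × 1.67 × 10^-27 kg × 1.602 × 10^-19 C × 31781.4 V)
λ = 1.61 × 10^-13 m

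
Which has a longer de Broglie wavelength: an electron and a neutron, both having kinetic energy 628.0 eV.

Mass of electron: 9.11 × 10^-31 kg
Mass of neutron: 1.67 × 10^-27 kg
The electron has the longer wavelength.

Using λ = h/√(2mKE):

For electron: λ₁ = h/√(2m₁KE) = 4.89 × 10^-11 m
For neutron: λ₂ = h/√(2m₂KE) = 1.14 × 10^-12 m

Since λ ∝ 1/√m at constant kinetic energy, the lighter particle has the longer wavelength.

The electron has the longer de Broglie wavelength.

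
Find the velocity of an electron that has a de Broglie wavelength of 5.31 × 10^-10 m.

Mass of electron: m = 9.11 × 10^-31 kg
1.37 × 10^6 m/s

From the de Broglie relation λ = h/(mv), we solve for v:

v = h/(mλ)
v = (6.626 × 10^-34 J·s) / (9.11 × 10^-31 kg × 5.31 × 10^-10 m)
v = 1.37 × 10^6 m/s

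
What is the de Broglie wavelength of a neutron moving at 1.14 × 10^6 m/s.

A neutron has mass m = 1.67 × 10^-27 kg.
3.48 × 10^-13 m

Using the de Broglie relation λ = h/(mv):

λ = h/(mv)
λ = (6.626 × 10^-34 J·s) / (1.67 × 10^-27 kg × 1.14 × 10^6 m/s)
λ = 3.48 × 10^-13 m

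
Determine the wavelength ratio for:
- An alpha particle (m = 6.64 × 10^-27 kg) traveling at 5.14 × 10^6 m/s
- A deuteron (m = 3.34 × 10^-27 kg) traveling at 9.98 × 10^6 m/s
λ₁/λ₂ = 0.977

Using λ = h/(mv):

λ₁ = h/(m₁v₁) = 1.94 × 10^-14 m
λ₂ = h/(m₂v₂) = 1.99 × 10^-14 m

Ratio λ₁/λ₂ = (m₂v₂)/(m₁v₁)
         = (3.34 × 10^-27 kg × 9.98 × 10^6 m/s) / (6.64 × 10^-27 kg × 5.14 × 10^6 m/s)
         = 0.977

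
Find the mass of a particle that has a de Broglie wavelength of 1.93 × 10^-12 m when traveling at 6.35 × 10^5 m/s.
5.41 × 10^-28 kg

From the de Broglie relation λ = h/(mv), we solve for m:

m = h/(λv)
m = (6.626 × 10^-34 J·s) / (1.93 × 10^-12 m × 6.35 × 10^5 m/s)
m = 5.41 × 10^-28 kg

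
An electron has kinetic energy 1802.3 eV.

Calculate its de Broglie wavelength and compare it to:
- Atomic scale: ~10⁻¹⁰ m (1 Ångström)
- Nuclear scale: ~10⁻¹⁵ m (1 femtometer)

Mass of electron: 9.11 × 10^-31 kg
λ = 2.89 × 10^-11 m, which is between nuclear and atomic scales.

Using λ = h/√(2mKE):

KE = 1802.3 eV = 2.888 × 10^-16 J

λ = h/√(2mKE)
λ = (6.626 × 10^-34 J·s) / √(2 × 9.11 × 10^-31 kg × 2.888 × 10^-16 J)
λ = 2.89 × 10^-11 m

Comparison:
- Atomic scale (10⁻¹⁰ m): λ is 0.29× this size
- Nuclear scale (10⁻¹⁵ m): λ is 2.9e+04× this size

The wavelength is between nuclear and atomic scales.

This wavelength is appropriate for probing atomic structure but too large for nuclear physics experiments.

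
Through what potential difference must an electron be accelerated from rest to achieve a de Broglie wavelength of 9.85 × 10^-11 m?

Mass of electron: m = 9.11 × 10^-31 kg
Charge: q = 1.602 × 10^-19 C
155 V

From λ = h/√(2mqV), we solve for V:

λ² = h²/(2mqV)
V = h²/(2mqλ²)
V = (6.626 × 10^-34 J·s)² / (2 × 9.11 × 10^-31 kg × 1.602 × 10^-19 C × (9.85 × 10^-11 m)²)
V = 155 V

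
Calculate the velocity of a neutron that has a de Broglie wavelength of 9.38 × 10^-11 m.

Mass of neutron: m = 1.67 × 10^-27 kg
4.23 × 10^3 m/s

From the de Broglie relation λ = h/(mv), we solve for v:

v = h/(mλ)
v = (6.626 × 10^-34 J·s) / (1.67 × 10^-27 kg × 9.38 × 10^-11 m)
v = 4.23 × 10^3 m/s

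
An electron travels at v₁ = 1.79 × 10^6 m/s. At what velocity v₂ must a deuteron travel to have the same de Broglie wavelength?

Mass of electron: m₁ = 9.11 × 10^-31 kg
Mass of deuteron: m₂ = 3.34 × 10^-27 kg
v₂ = 4.88 × 10^2 m/s

For equal de Broglie wavelengths: λ₁ = λ₂

h/(m₁v₁) = h/(m₂v₂)
m₁v₁ = m₂v₂
v₂ = v₁ · (m₁/m₂)

v₂ = 1.79 × 10^6 m/s × (9.11 × 10^-31 kg / 3.34 × 10^-27 kg)
v₂ = 4.88 × 10^2 m/s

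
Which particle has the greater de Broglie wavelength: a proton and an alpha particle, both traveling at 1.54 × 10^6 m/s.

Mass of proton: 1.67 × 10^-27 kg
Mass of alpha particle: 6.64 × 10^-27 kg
The proton has the longer wavelength.

Using λ = h/(mv), since both particles have the same velocity, the wavelength depends only on mass.

For proton: λ₁ = h/(m₁v) = 2.58 × 10^-13 m
For alpha particle: λ₂ = h/(m₂v) = 6.48 × 10^-14 m

Since λ ∝ 1/m at constant velocity, the lighter particle has the longer wavelength.

The proton has the longer de Broglie wavelength.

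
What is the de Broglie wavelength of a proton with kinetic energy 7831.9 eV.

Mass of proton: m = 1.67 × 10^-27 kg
3.24 × 10^-13 m

Using λ = h/√(2mKE):

First convert KE to Joules: KE = 7831.9 eV = 1.255 × 10^-15 J

λ = h/√(2mKE)
λ = (6.626 × 10^-34 J·s) / √(2 × 1.67 × 10^-27 kg × 1.255 × 10^-15 J)
λ = 3.24 × 10^-13 m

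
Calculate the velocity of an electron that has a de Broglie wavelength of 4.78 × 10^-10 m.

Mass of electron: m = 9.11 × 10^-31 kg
1.52 × 10^6 m/s

From the de Broglie relation λ = h/(mv), we solve for v:

v = h/(mλ)
v = (6.626 × 10^-34 J·s) / (9.11 × 10^-31 kg × 4.78 × 10^-10 m)
v = 1.52 × 10^6 m/s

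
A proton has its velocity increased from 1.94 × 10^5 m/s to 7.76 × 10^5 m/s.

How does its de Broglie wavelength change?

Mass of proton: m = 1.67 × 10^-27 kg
The wavelength decreases by a factor of 4.

Using λ = h/(mv):

Initial wavelength: λ₁ = h/(mv₁) = 2.05 × 10^-12 m
Final wavelength: λ₂ = h/(mv₂) = 5.11 × 10^-13 m

Since λ ∝ 1/v, when velocity increases by a factor of 4, the wavelength decreases by a factor of 4.

λ₂/λ₁ = v₁/v₂ = 1/4

The wavelength decreases by a factor of 4.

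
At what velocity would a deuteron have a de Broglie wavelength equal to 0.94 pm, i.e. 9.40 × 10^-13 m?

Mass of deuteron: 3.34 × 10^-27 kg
2.11 × 10^5 m/s

From λ = h/(mv), solve for v:

v = h/(mλ)
v = (6.626 × 10^-34 J·s) / (3.34 × 10^-27 kg × 9.40 × 10^-13 m)
v = 2.11 × 10^5 m/s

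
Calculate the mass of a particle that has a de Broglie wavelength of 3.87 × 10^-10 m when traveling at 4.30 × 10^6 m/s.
3.98 × 10^-31 kg

From the de Broglie relation λ = h/(mv), we solve for m:

m = h/(λv)
m = (6.626 × 10^-34 J·s) / (3.87 × 10^-10 m × 4.30 × 10^6 m/s)
m = 3.98 × 10^-31 kg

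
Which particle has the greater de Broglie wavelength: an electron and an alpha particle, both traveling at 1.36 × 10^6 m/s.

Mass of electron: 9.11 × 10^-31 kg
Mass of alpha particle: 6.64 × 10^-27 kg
The electron has the longer wavelength.

Using λ = h/(mv), since both particles have the same velocity, the wavelength depends only on mass.

For electron: λ₁ = h/(m₁v) = 5.35 × 10^-10 m
For alpha particle: λ₂ = h/(m₂v) = 7.34 × 10^-14 m

Since λ ∝ 1/m at constant velocity, the lighter particle has the longer wavelength.

The electron has the longer de Broglie wavelength.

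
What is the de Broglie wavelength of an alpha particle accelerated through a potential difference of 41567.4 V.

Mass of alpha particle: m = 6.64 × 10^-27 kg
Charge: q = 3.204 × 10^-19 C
4.98 × 10^-14 m

When a particle is accelerated through voltage V, it gains kinetic energy KE = qV.

The de Broglie wavelength is then λ = h/√(2mqV):

λ = h/√(2mqV)
λ = (6.626 × 10^-34 J·s) / √(2 × 6.64 × 10^-27 kg × 3.204 × 10^-19 C × 41567.4 V)
λ = 4.98 × 10^-14 m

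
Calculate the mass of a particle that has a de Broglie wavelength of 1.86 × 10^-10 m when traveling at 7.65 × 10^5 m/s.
4.66 × 10^-30 kg

From the de Broglie relation λ = h/(mv), we solve for m:

m = h/(λv)
m = (6.626 × 10^-34 J·s) / (1.86 × 10^-10 m × 7.65 × 10^5 m/s)
m = 4.66 × 10^-30 kg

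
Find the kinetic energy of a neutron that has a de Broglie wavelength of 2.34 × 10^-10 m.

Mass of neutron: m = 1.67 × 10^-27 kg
2.40 × 10^-21 J (or 0.0150 eV)

From λ = h/√(2mKE), we solve for KE:

λ² = h²/(2mKE)
KE = h²/(2mλ²)
KE = (6.626 × 10^-34 J·s)² / (2 × 1.67 × 10^-27 kg × (2.34 × 10^-10 m)²)
KE = 2.40 × 10^-21 J
KE = 0.0150 eV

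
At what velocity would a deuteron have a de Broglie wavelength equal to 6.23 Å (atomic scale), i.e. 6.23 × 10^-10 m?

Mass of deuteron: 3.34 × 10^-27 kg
3.18 × 10^2 m/s

From λ = h/(mv), solve for v:

v = h/(mλ)
v = (6.626 × 10^-34 J·s) / (3.34 × 10^-27 kg × 6.23 × 10^-10 m)
v = 3.18 × 10^2 m/s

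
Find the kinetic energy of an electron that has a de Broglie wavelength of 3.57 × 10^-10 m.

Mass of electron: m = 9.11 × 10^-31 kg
1.89 × 10^-18 J (or 11.8 eV)

From λ = h/√(2mKE), we solve for KE:

λ² = h²/(2mKE)
KE = h²/(2mλ²)
KE = (6.626 × 10^-34 J·s)² / (2 × 9.11 × 10^-31 kg × (3.57 × 10^-10 m)²)
KE = 1.89 × 10^-18 J
KE = 11.8 eV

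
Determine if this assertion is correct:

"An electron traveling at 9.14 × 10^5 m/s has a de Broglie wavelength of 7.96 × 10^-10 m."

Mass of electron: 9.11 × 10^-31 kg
True

The claim is correct.

Using λ = h/(mv):
λ = (6.626 × 10^-34 J·s) / (9.11 × 10^-31 kg × 9.14 × 10^5 m/s)
λ = 7.96 × 10^-10 m

This matches the claimed value.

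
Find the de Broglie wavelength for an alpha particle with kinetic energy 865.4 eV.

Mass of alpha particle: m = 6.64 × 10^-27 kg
4.88 × 10^-13 m

Using λ = h/√(2mKE):

First convert KE to Joules: KE = 865.4 eV = 1.387 × 10^-16 J

λ = h/√(2mKE)
λ = (6.626 × 10^-34 J·s) / √(2 × 6.64 × 10^-27 kg × 1.387 × 10^-16 J)
λ = 4.88 × 10^-13 m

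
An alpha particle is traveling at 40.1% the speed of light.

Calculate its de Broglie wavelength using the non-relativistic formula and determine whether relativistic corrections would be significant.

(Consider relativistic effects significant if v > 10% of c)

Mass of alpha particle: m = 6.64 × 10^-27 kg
Yes, relativistic corrections are needed.

Using the non-relativistic de Broglie formula λ = h/(mv):

v = 40.1% × c = 1.202 × 10^8 m/s

λ = h/(mv)
λ = (6.626 × 10^-34 J·s) / (6.64 × 10^-27 kg × 1.202 × 10^8 m/s)
λ = 8.30 × 10^-16 m

Since v = 40.1% of c > 10% of c, relativistic corrections ARE significant and the actual wavelength would differ from this non-relativistic estimate.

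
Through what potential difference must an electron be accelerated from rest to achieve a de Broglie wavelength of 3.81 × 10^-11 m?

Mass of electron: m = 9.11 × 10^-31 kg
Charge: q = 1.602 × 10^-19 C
1.04 × 10^3 V

From λ = h/√(2mqV), we solve for V:

λ² = h²/(2mqV)
V = h²/(2mqλ²)
V = (6.626 × 10^-34 J·s)² / (2 × 9.11 × 10^-31 kg × 1.602 × 10^-19 C × (3.81 × 10^-11 m)²)
V = 1.04 × 10^3 V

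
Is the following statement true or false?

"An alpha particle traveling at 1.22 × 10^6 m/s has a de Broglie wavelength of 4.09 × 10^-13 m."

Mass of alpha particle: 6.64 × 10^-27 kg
False

The claim is incorrect.

Using λ = h/(mv):
λ = (6.626 × 10^-34 J·s) / (6.64 × 10^-27 kg × 1.22 × 10^6 m/s)
λ = 8.18 × 10^-14 m

The actual wavelength differs from the claimed 4.09 × 10^-13 m.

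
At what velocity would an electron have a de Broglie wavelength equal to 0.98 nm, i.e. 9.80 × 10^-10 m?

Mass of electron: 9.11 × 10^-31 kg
7.42 × 10^5 m/s

From λ = h/(mv), solve for v:

v = h/(mλ)
v = (6.626 × 10^-34 J·s) / (9.11 × 10^-31 kg × 9.80 × 10^-10 m)
v = 7.42 × 10^5 m/s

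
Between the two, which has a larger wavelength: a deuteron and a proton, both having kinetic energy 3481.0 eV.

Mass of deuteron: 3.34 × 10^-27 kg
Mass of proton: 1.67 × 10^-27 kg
The proton has the longer wavelength.

Using λ = h/√(2mKE):

For deuteron: λ₁ = h/√(2m₁KE) = 3.43 × 10^-13 m
For proton: λ₂ = h/√(2m₂KE) = 4.85 × 10^-13 m

Since λ ∝ 1/√m at constant kinetic energy, the lighter particle has the longer wavelength.

The proton has the longer de Broglie wavelength.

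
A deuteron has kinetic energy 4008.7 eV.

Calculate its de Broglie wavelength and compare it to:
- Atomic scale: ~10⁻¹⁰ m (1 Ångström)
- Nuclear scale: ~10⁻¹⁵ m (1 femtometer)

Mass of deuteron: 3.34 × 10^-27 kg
λ = 3.20 × 10^-13 m, which is between nuclear and atomic scales.

Using λ = h/√(2mKE):

KE = 4008.7 eV = 6.423 × 10^-16 J

λ = h/√(2mKE)
λ = (6.626 × 10^-34 J·s) / √(2 × 3.34 × 10^-27 kg × 6.423 × 10^-16 J)
λ = 3.20 × 10^-13 m

Comparison:
- Atomic scale (10⁻¹⁰ m): λ is 0.0032× this size
- Nuclear scale (10⁻¹⁵ m): λ is 3.2e+02× this size

The wavelength is between nuclear and atomic scales.

This wavelength is appropriate for probing atomic structure but too large for nuclear physics experiments.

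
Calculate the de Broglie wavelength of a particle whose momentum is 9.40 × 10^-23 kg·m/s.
7.05 × 10^-12 m

Using the de Broglie relation λ = h/p:

λ = h/p
λ = (6.626 × 10^-34 J·s) / (9.40 × 10^-23 kg·m/s)
λ = 7.05 × 10^-12 m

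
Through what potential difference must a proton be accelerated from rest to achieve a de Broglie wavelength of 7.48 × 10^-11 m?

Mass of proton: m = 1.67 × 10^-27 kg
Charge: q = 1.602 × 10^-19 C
1.47 × 10^-1 V

From λ = h/√(2mqV), we solve for V:

λ² = h²/(2mqV)
V = h²/(2mqλ²)
V = (6.626 × 10^-34 J·s)² / (2 × 1.67 × 10^-27 kg × 1.602 × 10^-19 C × (7.48 × 10^-11 m)²)
V = 1.47 × 10^-1 V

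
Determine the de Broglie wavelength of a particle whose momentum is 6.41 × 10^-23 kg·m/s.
1.03 × 10^-11 m

Using the de Broglie relation λ = h/p:

λ = h/p
λ = (6.626 × 10^-34 J·s) / (6.41 × 10^-23 kg·m/s)
λ = 1.03 × 10^-11 m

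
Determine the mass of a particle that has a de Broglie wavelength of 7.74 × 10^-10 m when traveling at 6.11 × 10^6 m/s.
1.40 × 10^-31 kg

From the de Broglie relation λ = h/(mv), we solve for m:

m = h/(λv)
m = (6.626 × 10^-34 J·s) / (7.74 × 10^-10 m × 6.11 × 10^6 m/s)
m = 1.40 × 10^-31 kg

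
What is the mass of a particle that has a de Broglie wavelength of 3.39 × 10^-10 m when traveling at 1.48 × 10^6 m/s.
1.32 × 10^-30 kg

From the de Broglie relation λ = h/(mv), we solve for m:

m = h/(λv)
m = (6.626 × 10^-34 J·s) / (3.39 × 10^-10 m × 1.48 × 10^6 m/s)
m = 1.32 × 10^-30 kg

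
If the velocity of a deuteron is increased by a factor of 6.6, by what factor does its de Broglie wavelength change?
The wavelength decreases by a factor of 6.6.

From λ = h/(mv), the wavelength is inversely proportional to velocity:

λ ∝ 1/v

If v → 6.6v, then λ → λ/6.6

When velocity is increased by a factor of 6.6, the wavelength decreases by a factor of 6.6.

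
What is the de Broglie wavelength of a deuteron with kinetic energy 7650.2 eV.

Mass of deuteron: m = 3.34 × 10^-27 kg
2.32 × 10^-13 m

Using λ = h/√(2mKE):

First convert KE to Joules: KE = 7650.2 eV = 1.226 × 10^-15 J

λ = h/√(2mKE)
λ = (6.626 × 10^-34 J·s) / √(2 × 3.34 × 10^-27 kg × 1.226 × 10^-15 J)
λ = 2.32 × 10^-13 m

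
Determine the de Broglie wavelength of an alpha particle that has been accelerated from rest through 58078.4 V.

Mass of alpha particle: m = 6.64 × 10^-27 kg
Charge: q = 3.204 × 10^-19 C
4.22 × 10^-14 m

When a particle is accelerated through voltage V, it gains kinetic energy KE = qV.

The de Broglie wavelength is then λ = h/√(2mqV):

λ = h/√(2mqV)
λ = (6.626 × 10^-34 J·s) / √(2 × 6.64 × 10^-27 kg × 3.204 × 10^-19 C × 58078.4 V)
λ = 4.22 × 10^-14 m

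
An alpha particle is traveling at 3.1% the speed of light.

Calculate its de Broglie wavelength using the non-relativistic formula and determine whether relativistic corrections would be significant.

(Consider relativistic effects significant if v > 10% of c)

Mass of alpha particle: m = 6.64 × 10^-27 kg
No, relativistic corrections are not needed.

Using the non-relativistic de Broglie formula λ = h/(mv):

v = 3.1% × c = 9.294 × 10^6 m/s

λ = h/(mv)
λ = (6.626 × 10^-34 J·s) / (6.64 × 10^-27 kg × 9.294 × 10^6 m/s)
λ = 1.07 × 10^-14 m

Since v = 3.1% of c < 10% of c, relativistic corrections are NOT significant and this non-relativistic result is a good approximation.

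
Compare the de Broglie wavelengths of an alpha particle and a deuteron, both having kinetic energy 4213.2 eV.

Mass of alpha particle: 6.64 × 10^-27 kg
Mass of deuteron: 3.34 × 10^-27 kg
The deuteron has the longer wavelength.

Using λ = h/√(2mKE):

For alpha particle: λ₁ = h/√(2m₁KE) = 2.21 × 10^-13 m
For deuteron: λ₂ = h/√(2m₂KE) = 3.12 × 10^-13 m

Since λ ∝ 1/√m at constant kinetic energy, the lighter particle has the longer wavelength.

The deuteron has the longer de Broglie wavelength.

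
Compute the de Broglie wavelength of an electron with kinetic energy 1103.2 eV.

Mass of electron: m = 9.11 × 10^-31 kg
3.69 × 10^-11 m

Using λ = h/√(2mKE):

First convert KE to Joules: KE = 1103.2 eV = 1.768 × 10^-16 J

λ = h/√(2mKE)
λ = (6.626 × 10^-34 J·s) / √(2 × 9.11 × 10^-31 kg × 1.768 × 10^-16 J)
λ = 3.69 × 10^-11 m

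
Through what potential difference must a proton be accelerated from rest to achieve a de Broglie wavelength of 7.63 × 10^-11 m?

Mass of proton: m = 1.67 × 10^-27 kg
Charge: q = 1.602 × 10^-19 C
1.41 × 10^-1 V

From λ = h/√(2mqV), we solve for V:

λ² = h²/(2mqV)
V = h²/(2mqλ²)
V = (6.626 × 10^-34 J·s)² / (2 × 1.67 × 10^-27 kg × 1.602 × 10^-19 C × (7.63 × 10^-11 m)²)
V = 1.41 × 10^-1 V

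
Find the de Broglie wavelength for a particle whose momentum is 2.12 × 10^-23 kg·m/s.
3.13 × 10^-11 m

Using the de Broglie relation λ = h/p:

λ = h/p
λ = (6.626 × 10^-34 J·s) / (2.12 × 10^-23 kg·m/s)
λ = 3.13 × 10^-11 m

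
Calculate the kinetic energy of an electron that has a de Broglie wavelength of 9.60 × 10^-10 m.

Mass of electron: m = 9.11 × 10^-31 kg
2.61 × 10^-19 J (or 1.63 eV)

From λ = h/√(2mKE), we solve for KE:

λ² = h²/(2mKE)
KE = h²/(2mλ²)
KE = (6.626 × 10^-34 J·s)² / (2 × 9.11 × 10^-31 kg × (9.60 × 10^-10 m)²)
KE = 2.61 × 10^-19 J
KE = 1.63 eV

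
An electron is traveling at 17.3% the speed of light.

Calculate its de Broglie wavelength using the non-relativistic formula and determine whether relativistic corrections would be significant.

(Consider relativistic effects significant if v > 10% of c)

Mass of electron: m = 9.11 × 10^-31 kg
Yes, relativistic corrections are needed.

Using the non-relativistic de Broglie formula λ = h/(mv):

v = 17.3% × c = 5.186 × 10^7 m/s

λ = h/(mv)
λ = (6.626 × 10^-34 J·s) / (9.11 × 10^-31 kg × 5.186 × 10^7 m/s)
λ = 1.40 × 10^-11 m

Since v = 17.3% of c > 10% of c, relativistic corrections ARE significant and the actual wavelength would differ from this non-relativistic estimate.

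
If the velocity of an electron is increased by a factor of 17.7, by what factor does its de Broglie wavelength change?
The wavelength decreases by a factor of 17.7.

From λ = h/(mv), the wavelength is inversely proportional to velocity:

λ ∝ 1/v

If v → 17.7v, then λ → λ/17.7

When velocity is increased by a factor of 17.7, the wavelength decreases by a factor of 17.7.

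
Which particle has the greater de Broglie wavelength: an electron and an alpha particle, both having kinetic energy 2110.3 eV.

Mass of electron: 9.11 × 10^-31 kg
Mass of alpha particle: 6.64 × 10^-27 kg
The electron has the longer wavelength.

Using λ = h/√(2mKE):

For electron: λ₁ = h/√(2m₁KE) = 2.67 × 10^-11 m
For alpha particle: λ₂ = h/√(2m₂KE) = 3.13 × 10^-13 m

Since λ ∝ 1/√m at constant kinetic energy, the lighter particle has the longer wavelength.

The electron has the longer de Broglie wavelength.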